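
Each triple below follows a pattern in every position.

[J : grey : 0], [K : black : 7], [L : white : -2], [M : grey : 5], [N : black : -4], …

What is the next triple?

Letter goes J, K, L, M, N → O (letters move forward 1 place in the alphabet).
Shade — repeats grey → black → white: grey, black, white, grey, black → white.
Third part: 0, 7, -2, 5, -4 → 3 (alternating steps +7, −9, +7, −9, …).
Combining the parts gives [O : white : 3].

[O : white : 3]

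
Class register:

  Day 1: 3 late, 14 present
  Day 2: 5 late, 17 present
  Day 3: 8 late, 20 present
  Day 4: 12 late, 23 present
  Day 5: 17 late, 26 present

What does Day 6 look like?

23 late, 29 present

Late: differences are 2, 3, 4, … (increasing by 1 each time); 3, 5, 8, 12, 17 → 23.
Present: +3 each step, so 14, 17, 20, 23, 26 → 29.
Putting it together: 23 late, 29 present.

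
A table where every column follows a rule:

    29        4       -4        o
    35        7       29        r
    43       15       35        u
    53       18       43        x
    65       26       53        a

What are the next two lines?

79  29  65  d; 95  37  79  g

First component: differences are 6, 8, 10, … (increasing by 2 each time); 29, 35, 43, 53, 65 → 79 → 95.
Second component — alternating steps +3, +8, +3, +8, …: 4, 7, 15, 18, 26 → 29 → 37.
Third component: always the previous value of the first component, so -4, 29, 35, 43, 53 → 65 → 79.
Letter: o, r, u, x, a → d → g (letters move forward 3 places in the alphabet, wrapping Z→A).
So the next two lines are 79  29  65  d and 95  37  79  g.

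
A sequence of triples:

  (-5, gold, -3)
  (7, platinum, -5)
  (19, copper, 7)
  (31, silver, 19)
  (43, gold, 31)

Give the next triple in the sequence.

First value: +12 each step; -5, 7, 19, 31, 43 → 55.
Metal: repeats gold → platinum → copper → silver; gold, platinum, copper, silver, gold → platinum.
Third value — always the previous value of the first value: -3, -5, 7, 19, 31 → 43.
Putting it together: (55, platinum, 43).

(55, platinum, 43)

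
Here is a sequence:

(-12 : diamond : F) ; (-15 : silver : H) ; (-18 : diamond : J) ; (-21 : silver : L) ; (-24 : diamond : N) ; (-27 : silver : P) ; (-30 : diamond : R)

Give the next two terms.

(-33 : silver : T), (-36 : diamond : V)

First value — −3 each step: -12, -15, -18, -21, -24, -27, -30 → -33 → -36.
Rank: alternates diamond ↔ silver, so diamond, silver, diamond, silver, diamond, silver, diamond → silver → diamond.
Letter: letters move forward 2 places in the alphabet, so F, H, J, L, N, P, R → T → V.
Putting the parts together: (-33 : silver : T) and then (-36 : diamond : V).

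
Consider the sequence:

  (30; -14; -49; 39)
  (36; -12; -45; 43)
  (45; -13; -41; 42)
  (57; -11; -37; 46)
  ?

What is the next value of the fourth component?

First component goes 30, 36, 45, 57 → 72 (differences are 6, 9, 12, … (increasing by 3 each time)).
Second component — alternating steps +2, −1, +2, −1, …: -14, -12, -13, -11 → -12.
Third component: +4 each step; -49, -45, -41, -37 → -33.
Fourth component: 39, 43, 42, 46 → 45 (alternating steps +4, −1, +4, −1, …).

45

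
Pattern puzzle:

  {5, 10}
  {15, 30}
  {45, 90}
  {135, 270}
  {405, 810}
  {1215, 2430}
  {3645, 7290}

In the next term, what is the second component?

21870

First component: ×3 each step; 5, 15, 45, 135, 405, 1215, 3645 → 10935.
Second component goes 10, 30, 90, 270, 810, 2430, 7290 → 21870 (always 2 × the first component).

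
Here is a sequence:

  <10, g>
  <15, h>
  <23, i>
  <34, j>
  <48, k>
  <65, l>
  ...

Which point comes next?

First coordinate: differences are 5, 8, 11, … (increasing by 3 each time), so 10, 15, 23, 34, 48, 65 → 85.
Letter: letters move forward 1 place in the alphabet; g, h, i, j, k, l → m.
So the next point is <85, m>.

<85, m>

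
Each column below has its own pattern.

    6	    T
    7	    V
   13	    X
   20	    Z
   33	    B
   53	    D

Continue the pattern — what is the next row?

86  F

First component goes 6, 7, 13, 20, 33, 53 → 86 (each term is the sum of the two before it).
For the letter, letters move forward 2 places in the alphabet, wrapping Z→A: T, V, X, Z, B, D → F.
Putting it together: 86  F.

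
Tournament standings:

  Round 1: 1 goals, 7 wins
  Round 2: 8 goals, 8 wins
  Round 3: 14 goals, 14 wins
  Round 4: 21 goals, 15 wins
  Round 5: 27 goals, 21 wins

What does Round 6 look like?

34 goals, 22 wins

Goals: 1, 8, 14, 21, 27 → 34 (alternating steps +7, +6, +7, +6, …).
For the wins, alternating steps +1, +6, +1, +6, …: 7, 8, 14, 15, 21 → 22.
Putting it together: 34 goals, 22 wins.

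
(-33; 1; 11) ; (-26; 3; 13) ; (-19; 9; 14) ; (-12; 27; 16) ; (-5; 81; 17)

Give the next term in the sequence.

For the first component, +7 each step: -33, -26, -19, -12, -5 → 2.
Second component: ×3 each step; 1, 3, 9, 27, 81 → 243.
Third component goes 11, 13, 14, 16, 17 → 19 (alternating steps +2, +1, +2, +1, …).
So the next term is (2; 243; 19).

(2; 243; 19)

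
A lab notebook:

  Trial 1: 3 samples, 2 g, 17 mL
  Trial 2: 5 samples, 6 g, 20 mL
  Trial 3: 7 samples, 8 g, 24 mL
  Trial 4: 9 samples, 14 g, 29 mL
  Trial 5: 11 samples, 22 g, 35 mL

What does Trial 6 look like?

13 samples, 36 g, 42 mL

Samples: +2 each step, so 3, 5, 7, 9, 11 → 13.
G — each term is the sum of the two before it: 2, 6, 8, 14, 22 → 36.
For the mL, differences are 3, 4, 5, … (increasing by 1 each time): 17, 20, 24, 29, 35 → 42.
Combining the parts gives 13 samples, 36 g, 42 mL.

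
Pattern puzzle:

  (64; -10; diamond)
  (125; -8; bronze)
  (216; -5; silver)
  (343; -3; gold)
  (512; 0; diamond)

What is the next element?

(729; 2; bronze)

For the first component, perfect cubes: 4³, 5³, 6³, …: 64, 125, 216, 343, 512 → 729.
Second component: alternating steps +2, +3, +2, +3, …; -10, -8, -5, -3, 0 → 2.
Rank: diamond, bronze, silver, gold, diamond → bronze (repeats diamond → bronze → silver → gold).
Combining the parts gives (729; 2; bronze).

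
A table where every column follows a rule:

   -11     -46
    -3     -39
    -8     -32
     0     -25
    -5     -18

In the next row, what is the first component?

First component: -11, -3, -8, 0, -5 → 3 (alternating steps +8, −5, +8, −5, …).

3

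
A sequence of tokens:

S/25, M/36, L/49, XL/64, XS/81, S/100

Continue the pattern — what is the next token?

M/121

For the size, repeats S → M → L → XL → XS: S, M, L, XL, XS, S → M.
For the second component, perfect squares: 5², 6², 7², …: 25, 36, 49, 64, 81, 100 → 121.
Putting it together: M/121.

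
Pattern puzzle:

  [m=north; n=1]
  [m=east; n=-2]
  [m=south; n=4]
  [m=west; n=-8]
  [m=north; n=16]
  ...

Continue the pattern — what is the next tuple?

M: repeats north → east → south → west; north, east, south, west, north → east.
N goes 1, -2, 4, -8, 16 → -32 (×(-2) each step).
Combining the parts gives [m=east; n=-32].

[m=east; n=-32]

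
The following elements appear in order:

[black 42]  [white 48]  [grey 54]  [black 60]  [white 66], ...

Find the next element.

[grey 72]

Shade goes black, white, grey, black, white → grey (repeats black → white → grey).
Second coordinate: 42, 48, 54, 60, 66 → 72 (+6 each step).
Putting it together: [grey 72].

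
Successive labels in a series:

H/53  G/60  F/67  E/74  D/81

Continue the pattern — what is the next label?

Letter: H, G, F, E, D → C (letters move back 1 place in the alphabet).
Second component: 53, 60, 67, 74, 81 → 88 (+7 each step).
Combining the parts gives C/88.

C/88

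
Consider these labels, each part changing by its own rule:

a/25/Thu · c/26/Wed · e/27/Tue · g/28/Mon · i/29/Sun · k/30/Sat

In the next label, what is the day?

Day: Thu, Wed, Tue, Mon, Sun, Sat → Fri (runs backward through the weekdays Mon→Sun).

Fri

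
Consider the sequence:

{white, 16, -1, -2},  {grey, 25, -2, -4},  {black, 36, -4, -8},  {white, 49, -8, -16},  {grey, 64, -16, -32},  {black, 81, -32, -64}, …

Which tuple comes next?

Shade goes white, grey, black, white, grey, black → white (repeats white → grey → black).
Second slot goes 16, 25, 36, 49, 64, 81 → 100 (perfect squares: 4², 5², 6², …).
Third slot: ×2 each step, so -1, -2, -4, -8, -16, -32 → -64.
Fourth slot: always 2 × the third slot; -2, -4, -8, -16, -32, -64 → -128.
Putting it together: {white, 100, -64, -128}.

{white, 100, -64, -128}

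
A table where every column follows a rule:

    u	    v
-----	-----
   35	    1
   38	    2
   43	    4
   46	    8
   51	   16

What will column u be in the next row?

Column u goes 35, 38, 43, 46, 51 → 54 (alternating steps +3, +5, +3, +5, …).
For the column v, ×2 each step: 1, 2, 4, 8, 16 → 32.

54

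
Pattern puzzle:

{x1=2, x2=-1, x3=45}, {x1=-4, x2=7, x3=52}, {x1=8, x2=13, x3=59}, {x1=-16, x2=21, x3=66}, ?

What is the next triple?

{x1=32, x2=27, x3=73}

X1 goes 2, -4, 8, -16 → 32 (×(-2) each step).
For the x2, alternating steps +8, +6, +8, +6, …: -1, 7, 13, 21 → 27.
X3 — +7 each step: 45, 52, 59, 66 → 73.
Combining the parts gives {x1=32, x2=27, x3=73}.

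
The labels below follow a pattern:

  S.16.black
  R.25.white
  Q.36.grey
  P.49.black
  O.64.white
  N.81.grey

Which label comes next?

Letter: S, R, Q, P, O, N → M (letters move back 1 place in the alphabet).
Second component: perfect squares: 4², 5², 6², …; 16, 25, 36, 49, 64, 81 → 100.
Shade — repeats black → white → grey: black, white, grey, black, white, grey → black.
So the next label is M.100.black.

M.100.black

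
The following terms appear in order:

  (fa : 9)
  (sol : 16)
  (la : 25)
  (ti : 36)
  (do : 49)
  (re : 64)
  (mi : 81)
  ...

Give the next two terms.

Note — runs through the solfège scale do→ti: fa, sol, la, ti, do, re, mi → fa → sol.
Second entry: perfect squares: 3², 4², 5², …, so 9, 16, 25, 36, 49, 64, 81 → 100 → 121.
Putting the parts together: (fa : 100) and then (sol : 121).

(fa : 100), (sol : 121)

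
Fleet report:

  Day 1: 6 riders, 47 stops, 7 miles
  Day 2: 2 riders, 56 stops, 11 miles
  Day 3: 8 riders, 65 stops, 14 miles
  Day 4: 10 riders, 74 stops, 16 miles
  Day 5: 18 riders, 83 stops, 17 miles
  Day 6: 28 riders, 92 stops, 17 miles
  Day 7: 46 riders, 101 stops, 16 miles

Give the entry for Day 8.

74 riders, 110 stops, 14 miles

For the riders, each term is the sum of the two before it: 6, 2, 8, 10, 18, 28, 46 → 74.
Stops goes 47, 56, 65, 74, 83, 92, 101 → 110 (+9 each step).
Miles: differences are 4, 3, 2, … (decreasing by 1 each time), so 7, 11, 14, 16, 17, 17, 16 → 14.
So the next line is 74 riders, 110 stops, 14 miles.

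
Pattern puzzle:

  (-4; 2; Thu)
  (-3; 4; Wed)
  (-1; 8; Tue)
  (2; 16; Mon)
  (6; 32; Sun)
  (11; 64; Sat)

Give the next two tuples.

For the first value, differences are 1, 2, 3, … (increasing by 1 each time): -4, -3, -1, 2, 6, 11 → 17 → 24.
Second value goes 2, 4, 8, 16, 32, 64 → 128 → 256 (×2 each step).
Day goes Thu, Wed, Tue, Mon, Sun, Sat → Fri → Thu (runs backward through the weekdays Mon→Sun).
So the next two tuples are (17; 128; Fri) and (24; 256; Thu).

(17; 128; Fri), (24; 256; Thu)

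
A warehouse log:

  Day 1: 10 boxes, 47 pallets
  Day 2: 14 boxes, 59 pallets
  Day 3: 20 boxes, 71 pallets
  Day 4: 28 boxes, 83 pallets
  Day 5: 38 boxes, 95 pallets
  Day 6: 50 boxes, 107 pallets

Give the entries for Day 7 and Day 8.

64 boxes, 119 pallets; 80 boxes, 131 pallets

Boxes — differences are 4, 6, 8, … (increasing by 2 each time): 10, 14, 20, 28, 38, 50 → 64 → 80.
Pallets: 47, 59, 71, 83, 95, 107 → 119 → 131 (+12 each step).
So the next two lines are 64 boxes, 119 pallets and 80 boxes, 131 pallets.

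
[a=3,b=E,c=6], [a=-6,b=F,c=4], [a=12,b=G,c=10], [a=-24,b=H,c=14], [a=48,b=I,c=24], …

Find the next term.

[a=-96,b=J,c=38]

A — ×(-2) each step: 3, -6, 12, -24, 48 → -96.
B: letters move forward 1 place in the alphabet, so E, F, G, H, I → J.
C goes 6, 4, 10, 14, 24 → 38 (each term is the sum of the two before it).
Putting it together: [a=-96,b=J,c=38].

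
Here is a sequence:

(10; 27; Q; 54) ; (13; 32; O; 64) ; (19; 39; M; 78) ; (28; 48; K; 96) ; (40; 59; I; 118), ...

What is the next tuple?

(55; 72; G; 144)

First coordinate: differences are 3, 6, 9, … (increasing by 3 each time); 10, 13, 19, 28, 40 → 55.
Second coordinate: 27, 32, 39, 48, 59 → 72 (differences are 5, 7, 9, … (increasing by 2 each time)).
Letter: letters move back 2 places in the alphabet, so Q, O, M, K, I → G.
Fourth coordinate: always 2 × the second coordinate; 54, 64, 78, 96, 118 → 144.
So the next tuple is (55; 72; G; 144).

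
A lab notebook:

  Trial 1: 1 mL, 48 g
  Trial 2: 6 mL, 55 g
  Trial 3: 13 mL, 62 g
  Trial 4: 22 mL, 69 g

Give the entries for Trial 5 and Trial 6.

For the mL, differences are 5, 7, 9, … (increasing by 2 each time): 1, 6, 13, 22 → 33 → 46.
G — +7 each step: 48, 55, 62, 69 → 76 → 83.
So the next two records are 33 mL, 76 g and 46 mL, 83 g.

33 mL, 76 g; 46 mL, 83 g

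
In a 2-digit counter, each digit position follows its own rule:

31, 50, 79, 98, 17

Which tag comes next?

For the first digit, +2 each step, mod 10: 3, 5, 7, 9, 1 → 3.
Second digit: 1, 0, 9, 8, 7 → 6 (−1 each step, mod 10).
Combining the parts gives 36.

36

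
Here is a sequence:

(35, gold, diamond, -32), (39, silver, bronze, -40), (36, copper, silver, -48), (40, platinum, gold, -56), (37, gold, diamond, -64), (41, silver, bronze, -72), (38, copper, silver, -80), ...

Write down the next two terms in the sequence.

First entry — alternating steps +4, −3, +4, −3, …: 35, 39, 36, 40, 37, 41, 38 → 42 → 39.
Metal: gold, silver, copper, platinum, gold, silver, copper → platinum → gold (repeats gold → silver → copper → platinum).
Rank: repeats diamond → bronze → silver → gold, so diamond, bronze, silver, gold, diamond, bronze, silver → gold → diamond.
Fourth entry goes -32, -40, -48, -56, -64, -72, -80 → -88 → -96 (−8 each step).
So the next two terms are (42, platinum, gold, -88) and (39, gold, diamond, -96).

(42, platinum, gold, -88), (39, gold, diamond, -96)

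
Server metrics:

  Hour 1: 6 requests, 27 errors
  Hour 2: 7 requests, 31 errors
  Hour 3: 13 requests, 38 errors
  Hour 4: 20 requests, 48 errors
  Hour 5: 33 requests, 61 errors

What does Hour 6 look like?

Requests — each term is the sum of the two before it: 6, 7, 13, 20, 33 → 53.
Errors: differences are 4, 7, 10, … (increasing by 3 each time); 27, 31, 38, 48, 61 → 77.
So the next record is 53 requests, 77 errors.

53 requests, 77 errors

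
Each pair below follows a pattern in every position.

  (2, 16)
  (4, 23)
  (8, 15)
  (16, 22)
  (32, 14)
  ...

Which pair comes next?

First coordinate: ×2 each step, so 2, 4, 8, 16, 32 → 64.
For the second coordinate, alternating steps +7, −8, +7, −8, …: 16, 23, 15, 22, 14 → 21.
Putting it together: (64, 21).

(64, 21)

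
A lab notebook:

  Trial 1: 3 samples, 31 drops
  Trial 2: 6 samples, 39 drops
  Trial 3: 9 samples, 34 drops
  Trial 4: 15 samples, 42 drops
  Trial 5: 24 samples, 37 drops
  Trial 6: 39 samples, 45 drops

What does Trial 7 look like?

Samples: each term is the sum of the two before it; 3, 6, 9, 15, 24, 39 → 63.
For the drops, alternating steps +8, −5, +8, −5, …: 31, 39, 34, 42, 37, 45 → 40.
Putting it together: 63 samples, 40 drops.

63 samples, 40 drops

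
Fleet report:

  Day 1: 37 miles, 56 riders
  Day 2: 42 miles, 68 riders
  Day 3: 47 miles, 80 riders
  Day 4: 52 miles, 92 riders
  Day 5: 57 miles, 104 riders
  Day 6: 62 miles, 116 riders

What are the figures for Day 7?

67 miles, 128 riders

Miles — +5 each step: 37, 42, 47, 52, 57, 62 → 67.
Riders: +12 each step; 56, 68, 80, 92, 104, 116 → 128.
Putting it together: 67 miles, 128 riders.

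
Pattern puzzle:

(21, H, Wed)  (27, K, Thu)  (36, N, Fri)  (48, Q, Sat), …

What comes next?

First entry — differences are 6, 9, 12, … (increasing by 3 each time): 21, 27, 36, 48 → 63.
Letter: H, K, N, Q → T (letters move forward 3 places in the alphabet).
Day: runs through the weekdays Mon→Sun, so Wed, Thu, Fri, Sat → Sun.
So the next term is (63, T, Sun).

(63, T, Sun)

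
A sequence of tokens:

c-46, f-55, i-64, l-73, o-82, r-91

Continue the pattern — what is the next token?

u-100

Letter — letters move forward 3 places in the alphabet: c, f, i, l, o, r → u.
Second component: +9 each step, so 46, 55, 64, 73, 82, 91 → 100.
So the next token is u-100.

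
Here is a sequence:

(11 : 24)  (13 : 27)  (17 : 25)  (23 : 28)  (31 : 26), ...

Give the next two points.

(41 : 29), (53 : 27)

First value: 11, 13, 17, 23, 31 → 41 → 53 (differences are 2, 4, 6, … (increasing by 2 each time)).
Second value: 24, 27, 25, 28, 26 → 29 → 27 (alternating steps +3, −2, +3, −2, …).
So the next two points are (41 : 29) and (53 : 27).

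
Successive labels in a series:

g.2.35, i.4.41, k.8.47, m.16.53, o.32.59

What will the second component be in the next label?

64

Second component: ×2 each step, so 2, 4, 8, 16, 32 → 64.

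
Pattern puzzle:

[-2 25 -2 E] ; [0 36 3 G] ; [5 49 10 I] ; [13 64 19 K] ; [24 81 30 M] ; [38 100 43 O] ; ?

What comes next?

First slot goes -2, 0, 5, 13, 24, 38 → 55 (differences are 2, 5, 8, … (increasing by 3 each time)).
Second slot: perfect squares: 5², 6², 7², …; 25, 36, 49, 64, 81, 100 → 121.
Third slot: differences are 5, 7, 9, … (increasing by 2 each time); -2, 3, 10, 19, 30, 43 → 58.
Letter — letters move forward 2 places in the alphabet: E, G, I, K, M, O → Q.
So the next 4-tuple is [55 121 58 Q].

[55 121 58 Q]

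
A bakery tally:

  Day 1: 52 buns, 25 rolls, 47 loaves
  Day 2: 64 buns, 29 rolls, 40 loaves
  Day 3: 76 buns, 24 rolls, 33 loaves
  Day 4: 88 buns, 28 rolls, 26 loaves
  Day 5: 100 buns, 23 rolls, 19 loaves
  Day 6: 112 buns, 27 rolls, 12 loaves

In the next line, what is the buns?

124

Buns: +12 each step; 52, 64, 76, 88, 100, 112 → 124.
Rolls: alternating steps +4, −5, +4, −5, …; 25, 29, 24, 28, 23, 27 → 22.
For the loaves, −7 each step: 47, 40, 33, 26, 19, 12 → 5.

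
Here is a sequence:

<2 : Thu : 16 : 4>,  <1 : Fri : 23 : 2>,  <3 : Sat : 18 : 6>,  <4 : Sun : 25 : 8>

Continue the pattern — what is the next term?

First component goes 2, 1, 3, 4 → 7 (each term is the sum of the two before it).
For the day, runs through the weekdays Mon→Sun: Thu, Fri, Sat, Sun → Mon.
Third component: alternating steps +7, −5, +7, −5, …; 16, 23, 18, 25 → 20.
Fourth component: always 2 × the first component, so 4, 2, 6, 8 → 14.
Putting it together: <7 : Mon : 20 : 14>.

<7 : Mon : 20 : 14>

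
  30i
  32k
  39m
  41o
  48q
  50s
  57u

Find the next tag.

59w

First component: 30, 32, 39, 41, 48, 50, 57 → 59 (alternating steps +2, +7, +2, +7, …).
Letter goes i, k, m, o, q, s, u → w (letters move forward 2 places in the alphabet).
Combining the parts gives 59w.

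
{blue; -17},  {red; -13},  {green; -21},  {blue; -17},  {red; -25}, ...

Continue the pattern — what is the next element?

Colour goes blue, red, green, blue, red → green (repeats blue → red → green).
Second slot: alternating steps +4, −8, +4, −8, …; -17, -13, -21, -17, -25 → -21.
So the next element is {green; -21}.

{green; -21}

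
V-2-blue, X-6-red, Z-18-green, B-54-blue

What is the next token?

D-162-red

Letter: V, X, Z, B → D (letters move forward 2 places in the alphabet, wrapping Z→A).
Second component goes 2, 6, 18, 54 → 162 (×3 each step).
Colour goes blue, red, green, blue → red (repeats blue → red → green).
So the next token is D-162-red.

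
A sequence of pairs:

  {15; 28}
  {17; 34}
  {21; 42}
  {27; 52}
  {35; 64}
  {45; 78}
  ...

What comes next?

For the first part, differences are 2, 4, 6, … (increasing by 2 each time): 15, 17, 21, 27, 35, 45 → 57.
Second part goes 28, 34, 42, 52, 64, 78 → 94 (differences are 6, 8, 10, … (increasing by 2 each time)).
Putting it together: {57; 94}.

{57; 94}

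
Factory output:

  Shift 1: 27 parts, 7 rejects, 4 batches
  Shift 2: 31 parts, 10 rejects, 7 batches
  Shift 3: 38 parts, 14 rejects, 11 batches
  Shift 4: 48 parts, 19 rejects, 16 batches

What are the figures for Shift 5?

61 parts, 25 rejects, 22 batches

Parts — differences are 4, 7, 10, … (increasing by 3 each time): 27, 31, 38, 48 → 61.
Rejects: differences are 3, 4, 5, … (increasing by 1 each time); 7, 10, 14, 19 → 25.
Batches: 4, 7, 11, 16 → 22 (always 3 less than the rejects).
Combining the parts gives 61 parts, 25 rejects, 22 batches.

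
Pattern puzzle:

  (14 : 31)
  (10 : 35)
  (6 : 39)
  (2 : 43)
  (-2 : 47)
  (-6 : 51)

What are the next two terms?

(-10 : 55), (-14 : 59)

For the first slot, −4 each step: 14, 10, 6, 2, -2, -6 → -10 → -14.
Second slot: together with the first slot always sums to 45; 31, 35, 39, 43, 47, 51 → 55 → 59.
So the next two terms are (-10 : 55) and (-14 : 59).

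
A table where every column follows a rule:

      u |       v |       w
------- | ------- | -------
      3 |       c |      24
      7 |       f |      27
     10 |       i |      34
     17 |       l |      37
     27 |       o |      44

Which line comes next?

44  r  47

Column u — each term is the sum of the two before it: 3, 7, 10, 17, 27 → 44.
Column v: c, f, i, l, o → r (letters move forward 3 places in the alphabet).
Column w: 24, 27, 34, 37, 44 → 47 (alternating steps +3, +7, +3, +7, …).
So the next line is 44  r  47.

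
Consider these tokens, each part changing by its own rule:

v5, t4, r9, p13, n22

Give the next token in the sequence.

l35

Letter: letters move back 2 places in the alphabet; v, t, r, p, n → l.
Second component: each term is the sum of the two before it, so 5, 4, 9, 13, 22 → 35.
So the next token is l35.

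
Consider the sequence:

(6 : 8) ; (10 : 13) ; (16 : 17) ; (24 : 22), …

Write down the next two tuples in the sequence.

First slot goes 6, 10, 16, 24 → 34 → 46 (differences are 4, 6, 8, … (increasing by 2 each time)).
For the second slot, alternating steps +5, +4, +5, +4, …: 8, 13, 17, 22 → 26 → 31.
So the next two tuples are (34 : 26) and (46 : 31).

(34 : 26), (46 : 31)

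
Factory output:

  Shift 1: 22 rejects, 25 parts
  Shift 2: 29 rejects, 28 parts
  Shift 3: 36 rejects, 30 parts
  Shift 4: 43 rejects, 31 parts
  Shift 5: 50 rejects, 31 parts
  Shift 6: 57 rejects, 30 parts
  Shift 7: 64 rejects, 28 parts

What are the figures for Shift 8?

71 rejects, 25 parts

Rejects: 22, 29, 36, 43, 50, 57, 64 → 71 (+7 each step).
Parts: differences are 3, 2, 1, … (decreasing by 1 each time), so 25, 28, 30, 31, 31, 30, 28 → 25.
Combining the parts gives 71 rejects, 25 parts.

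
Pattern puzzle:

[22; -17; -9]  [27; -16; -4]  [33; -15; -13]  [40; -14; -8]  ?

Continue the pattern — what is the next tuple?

[48; -13; -17]

For the first value, differences are 5, 6, 7, … (increasing by 1 each time): 22, 27, 33, 40 → 48.
Second value: -17, -16, -15, -14 → -13 (+1 each step).
Third value goes -9, -4, -13, -8 → -17 (alternating steps +5, −9, +5, −9, …).
Combining the parts gives [48; -13; -17].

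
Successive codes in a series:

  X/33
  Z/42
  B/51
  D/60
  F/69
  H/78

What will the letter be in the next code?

J

Letter goes X, Z, B, D, F, H → J (letters move forward 2 places in the alphabet, wrapping Z→A).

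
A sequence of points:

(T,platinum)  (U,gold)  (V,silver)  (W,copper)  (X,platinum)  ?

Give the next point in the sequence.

Letter: T, U, V, W, X → Y (letters move forward 1 place in the alphabet).
Metal: platinum, gold, silver, copper, platinum → gold (repeats platinum → gold → silver → copper).
Putting it together: (Y,gold).

(Y,gold)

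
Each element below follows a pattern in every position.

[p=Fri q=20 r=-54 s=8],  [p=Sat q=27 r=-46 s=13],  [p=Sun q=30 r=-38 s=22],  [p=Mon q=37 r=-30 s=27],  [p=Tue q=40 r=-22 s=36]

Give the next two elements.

[p=Wed q=47 r=-14 s=41], [p=Thu q=50 r=-6 s=50]

P: Fri, Sat, Sun, Mon, Tue → Wed → Thu (runs through the weekdays Mon→Sun).
Q goes 20, 27, 30, 37, 40 → 47 → 50 (alternating steps +7, +3, +7, +3, …).
R — +8 each step: -54, -46, -38, -30, -22 → -14 → -6.
S: alternating steps +5, +9, +5, +9, …, so 8, 13, 22, 27, 36 → 41 → 50.
So the next two elements are [p=Wed q=47 r=-14 s=41] and [p=Thu q=50 r=-6 s=50].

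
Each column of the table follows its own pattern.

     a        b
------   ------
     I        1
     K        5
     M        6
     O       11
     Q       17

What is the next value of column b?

28

Column b: 1, 5, 6, 11, 17 → 28 (each term is the sum of the two before it).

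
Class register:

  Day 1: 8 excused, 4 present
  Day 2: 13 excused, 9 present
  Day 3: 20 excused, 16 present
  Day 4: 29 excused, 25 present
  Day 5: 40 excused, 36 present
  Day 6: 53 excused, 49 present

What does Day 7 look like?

68 excused, 64 present

For the excused, differences are 5, 7, 9, … (increasing by 2 each time): 8, 13, 20, 29, 40, 53 → 68.
For the present, perfect squares: 2², 3², 4², …: 4, 9, 16, 25, 36, 49 → 64.
Putting it together: 68 excused, 64 present.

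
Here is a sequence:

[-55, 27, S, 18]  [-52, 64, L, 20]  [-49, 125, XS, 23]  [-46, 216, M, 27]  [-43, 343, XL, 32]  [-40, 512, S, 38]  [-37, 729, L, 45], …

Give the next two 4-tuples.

First part goes -55, -52, -49, -46, -43, -40, -37 → -34 → -31 (+3 each step).
For the second part, perfect cubes: 3³, 4³, 5³, …: 27, 64, 125, 216, 343, 512, 729 → 1000 → 1331.
Size goes S, L, XS, M, XL, S, L → XS → M (repeats S → L → XS → M → XL).
Fourth part: differences are 2, 3, 4, … (increasing by 1 each time), so 18, 20, 23, 27, 32, 38, 45 → 53 → 62.
So the next two 4-tuples are [-34, 1000, XS, 53] and [-31, 1331, M, 62].

[-34, 1000, XS, 53], [-31, 1331, M, 62]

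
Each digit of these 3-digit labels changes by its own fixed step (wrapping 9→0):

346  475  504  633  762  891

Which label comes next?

First digit: +1 each step, mod 10, so 3, 4, 5, 6, 7, 8 → 9.
Second digit: +3 each step, mod 10, so 4, 7, 0, 3, 6, 9 → 2.
Third digit goes 6, 5, 4, 3, 2, 1 → 0 (−1 each step, mod 10).
So the next label is 920.

920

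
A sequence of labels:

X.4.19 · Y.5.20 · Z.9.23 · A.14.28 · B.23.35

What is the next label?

Letter: letters move forward 1 place in the alphabet, wrapping Z→A; X, Y, Z, A, B → C.
Second component — each term is the sum of the two before it: 4, 5, 9, 14, 23 → 37.
Third component: differences are 1, 3, 5, … (increasing by 2 each time), so 19, 20, 23, 28, 35 → 44.
Putting it together: C.37.44.

C.37.44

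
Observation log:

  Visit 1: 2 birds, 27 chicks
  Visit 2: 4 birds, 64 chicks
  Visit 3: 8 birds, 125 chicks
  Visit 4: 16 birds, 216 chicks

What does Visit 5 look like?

32 birds, 343 chicks

Birds goes 2, 4, 8, 16 → 32 (×2 each step).
Chicks goes 27, 64, 125, 216 → 343 (perfect cubes: 3³, 4³, 5³, …).
Putting it together: 32 birds, 343 chicks.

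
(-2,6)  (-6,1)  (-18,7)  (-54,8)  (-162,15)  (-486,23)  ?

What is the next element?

(-1458,38)

For the first coordinate, ×3 each step: -2, -6, -18, -54, -162, -486 → -1458.
Second coordinate — each term is the sum of the two before it: 6, 1, 7, 8, 15, 23 → 38.
Putting it together: (-1458,38).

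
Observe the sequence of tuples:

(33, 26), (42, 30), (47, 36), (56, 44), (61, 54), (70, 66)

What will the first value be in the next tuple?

For the first value, alternating steps +9, +5, +9, +5, …: 33, 42, 47, 56, 61, 70 → 75.
Second value: 26, 30, 36, 44, 54, 66 → 80 (differences are 4, 6, 8, … (increasing by 2 each time)).

75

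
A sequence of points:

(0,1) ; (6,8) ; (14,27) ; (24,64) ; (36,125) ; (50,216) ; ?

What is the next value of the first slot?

66

First slot goes 0, 6, 14, 24, 36, 50 → 66 (differences are 6, 8, 10, … (increasing by 2 each time)).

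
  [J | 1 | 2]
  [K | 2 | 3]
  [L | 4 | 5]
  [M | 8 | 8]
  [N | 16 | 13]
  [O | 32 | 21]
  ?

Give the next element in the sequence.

Letter: letters move forward 1 place in the alphabet, so J, K, L, M, N, O → P.
For the second part, ×2 each step: 1, 2, 4, 8, 16, 32 → 64.
Third part: each term is the sum of the two before it; 2, 3, 5, 8, 13, 21 → 34.
Combining the parts gives [P | 64 | 34].

[P | 64 | 34]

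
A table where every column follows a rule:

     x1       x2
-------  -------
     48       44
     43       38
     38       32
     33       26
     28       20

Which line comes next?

23  14

Column x1 goes 48, 43, 38, 33, 28 → 23 (−5 each step).
Column x2: −6 each step, so 44, 38, 32, 26, 20 → 14.
Combining the parts gives 23  14.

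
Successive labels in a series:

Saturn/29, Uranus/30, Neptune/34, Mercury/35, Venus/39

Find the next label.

Earth/40

Planet: runs through the planets Mercury→Neptune, so Saturn, Uranus, Neptune, Mercury, Venus → Earth.
Second component: 29, 30, 34, 35, 39 → 40 (alternating steps +1, +4, +1, +4, …).
Combining the parts gives Earth/40.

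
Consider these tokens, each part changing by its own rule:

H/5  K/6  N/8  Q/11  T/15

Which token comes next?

W/20

Letter: letters move forward 3 places in the alphabet; H, K, N, Q, T → W.
Second component: differences are 1, 2, 3, … (increasing by 1 each time); 5, 6, 8, 11, 15 → 20.
Putting it together: W/20.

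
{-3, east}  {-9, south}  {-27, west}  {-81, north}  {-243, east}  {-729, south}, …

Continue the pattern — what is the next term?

{-2187, west}

First value: ×3 each step; -3, -9, -27, -81, -243, -729 → -2187.
Direction: repeats east → south → west → north; east, south, west, north, east, south → west.
So the next term is {-2187, west}.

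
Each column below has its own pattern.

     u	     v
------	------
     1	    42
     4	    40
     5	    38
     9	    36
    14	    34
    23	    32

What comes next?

Column u — each term is the sum of the two before it: 1, 4, 5, 9, 14, 23 → 37.
For the column v, −2 each step: 42, 40, 38, 36, 34, 32 → 30.
Combining the parts gives 37  30.

37  30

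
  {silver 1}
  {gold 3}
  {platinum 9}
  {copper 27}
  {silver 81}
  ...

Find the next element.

{gold 243}

For the metal, repeats silver → gold → platinum → copper: silver, gold, platinum, copper, silver → gold.
Second part goes 1, 3, 9, 27, 81 → 243 (×3 each step).
Combining the parts gives {gold 243}.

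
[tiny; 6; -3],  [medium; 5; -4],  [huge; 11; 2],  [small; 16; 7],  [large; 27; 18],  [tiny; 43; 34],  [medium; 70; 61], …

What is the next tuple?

Size: repeats tiny → medium → huge → small → large; tiny, medium, huge, small, large, tiny, medium → huge.
Second slot: 6, 5, 11, 16, 27, 43, 70 → 113 (each term is the sum of the two before it).
Third slot: -3, -4, 2, 7, 18, 34, 61 → 104 (always 9 less than the second slot).
So the next tuple is [huge; 113; 104].

[huge; 113; 104]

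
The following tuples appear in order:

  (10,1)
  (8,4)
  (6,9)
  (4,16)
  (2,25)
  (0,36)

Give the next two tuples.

First value: −2 each step; 10, 8, 6, 4, 2, 0 → -2 → -4.
For the second value, perfect squares: 1², 2², 3², …: 1, 4, 9, 16, 25, 36 → 49 → 64.
So the next two tuples are (-2,49) and (-4,64).

(-2,49), (-4,64)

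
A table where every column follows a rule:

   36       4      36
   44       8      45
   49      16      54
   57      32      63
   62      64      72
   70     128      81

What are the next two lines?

First component: 36, 44, 49, 57, 62, 70 → 75 → 83 (alternating steps +8, +5, +8, +5, …).
Second component goes 4, 8, 16, 32, 64, 128 → 256 → 512 (×2 each step).
Third component goes 36, 45, 54, 63, 72, 81 → 90 → 99 (+9 each step).
Putting the parts together: 75  256  90 and then 83  512  99.

75  256  90; 83  512  99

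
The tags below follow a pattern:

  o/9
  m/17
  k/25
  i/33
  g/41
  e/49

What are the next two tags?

Letter — letters move back 2 places in the alphabet: o, m, k, i, g, e → c → a.
Second component goes 9, 17, 25, 33, 41, 49 → 57 → 65 (+8 each step).
Putting the parts together: c/57 and then a/65.

c/57, a/65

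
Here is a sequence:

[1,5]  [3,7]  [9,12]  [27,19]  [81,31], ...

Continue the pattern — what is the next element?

First slot: 1, 3, 9, 27, 81 → 243 (×3 each step).
Second slot: 5, 7, 12, 19, 31 → 50 (each term is the sum of the two before it).
Putting it together: [243,50].

[243,50]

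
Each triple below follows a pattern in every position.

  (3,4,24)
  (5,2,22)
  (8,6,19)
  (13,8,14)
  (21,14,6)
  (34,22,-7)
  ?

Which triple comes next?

(55,36,-28)

First entry goes 3, 5, 8, 13, 21, 34 → 55 (each term is the sum of the two before it).
Second entry: each term is the sum of the two before it; 4, 2, 6, 8, 14, 22 → 36.
Third entry: 24, 22, 19, 14, 6, -7 → -28 (together with the first entry always sums to 27).
Combining the parts gives (55,36,-28).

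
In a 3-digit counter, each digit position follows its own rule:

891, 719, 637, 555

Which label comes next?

First digit — −1 each step, mod 10: 8, 7, 6, 5 → 4.
Second digit: +2 each step, mod 10, so 9, 1, 3, 5 → 7.
For the third digit, −2 each step, mod 10: 1, 9, 7, 5 → 3.
So the next label is 473.

473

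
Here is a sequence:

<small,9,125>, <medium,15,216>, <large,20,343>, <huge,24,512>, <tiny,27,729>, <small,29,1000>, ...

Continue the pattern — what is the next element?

<medium,30,1331>

Size: repeats small → medium → large → huge → tiny; small, medium, large, huge, tiny, small → medium.
Second coordinate — differences are 6, 5, 4, … (decreasing by 1 each time): 9, 15, 20, 24, 27, 29 → 30.
Third coordinate: 125, 216, 343, 512, 729, 1000 → 1331 (perfect cubes: 5³, 6³, 7³, …).
Combining the parts gives <medium,30,1331>.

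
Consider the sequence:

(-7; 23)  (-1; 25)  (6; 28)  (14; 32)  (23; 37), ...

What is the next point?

(33; 43)

First value goes -7, -1, 6, 14, 23 → 33 (differences are 6, 7, 8, … (increasing by 1 each time)).
Second value: 23, 25, 28, 32, 37 → 43 (differences are 2, 3, 4, … (increasing by 1 each time)).
Combining the parts gives (33; 43).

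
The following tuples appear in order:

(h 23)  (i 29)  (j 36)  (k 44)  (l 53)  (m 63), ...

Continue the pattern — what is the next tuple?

Letter: h, i, j, k, l, m → n (letters move forward 1 place in the alphabet).
Second component goes 23, 29, 36, 44, 53, 63 → 74 (differences are 6, 7, 8, … (increasing by 1 each time)).
Combining the parts gives (n 74).

(n 74)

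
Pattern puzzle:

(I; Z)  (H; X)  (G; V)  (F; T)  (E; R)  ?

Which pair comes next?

(D; P)

For the first letter, letters move back 1 place in the alphabet: I, H, G, F, E → D.
Second letter: Z, X, V, T, R → P (letters move back 2 places in the alphabet).
Combining the parts gives (D; P).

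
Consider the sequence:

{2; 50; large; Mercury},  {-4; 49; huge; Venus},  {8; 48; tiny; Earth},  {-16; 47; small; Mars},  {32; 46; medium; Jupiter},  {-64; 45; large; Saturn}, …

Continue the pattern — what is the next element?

{128; 44; huge; Uranus}

First slot: ×(-2) each step; 2, -4, 8, -16, 32, -64 → 128.
Second slot: 50, 49, 48, 47, 46, 45 → 44 (−1 each step).
Size: repeats large → huge → tiny → small → medium, so large, huge, tiny, small, medium, large → huge.
Planet — runs through the planets Mercury→Neptune: Mercury, Venus, Earth, Mars, Jupiter, Saturn → Uranus.
Putting it together: {128; 44; huge; Uranus}.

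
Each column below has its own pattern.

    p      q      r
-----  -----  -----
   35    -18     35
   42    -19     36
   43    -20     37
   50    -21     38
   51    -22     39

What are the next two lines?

58  -23  40; 59  -24  41

Column p goes 35, 42, 43, 50, 51 → 58 → 59 (alternating steps +7, +1, +7, +1, …).
Column q: −1 each step; -18, -19, -20, -21, -22 → -23 → -24.
For the column r, together with the column q always sums to 17: 35, 36, 37, 38, 39 → 40 → 41.
Putting the parts together: 58  -23  40 and then 59  -24  41.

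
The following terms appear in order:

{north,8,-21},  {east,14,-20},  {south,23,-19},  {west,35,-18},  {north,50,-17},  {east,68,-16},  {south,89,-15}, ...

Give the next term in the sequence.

Direction: north, east, south, west, north, east, south → west (repeats north → east → south → west).
For the second entry, differences are 6, 9, 12, … (increasing by 3 each time): 8, 14, 23, 35, 50, 68, 89 → 113.
Third entry — +1 each step: -21, -20, -19, -18, -17, -16, -15 → -14.
Putting it together: {west,113,-14}.

{west,113,-14}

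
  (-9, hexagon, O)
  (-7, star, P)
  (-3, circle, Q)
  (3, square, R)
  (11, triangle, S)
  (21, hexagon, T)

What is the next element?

(33, star, U)

First coordinate: differences are 2, 4, 6, … (increasing by 2 each time); -9, -7, -3, 3, 11, 21 → 33.
For the shape, repeats hexagon → star → circle → square → triangle: hexagon, star, circle, square, triangle, hexagon → star.
Letter: O, P, Q, R, S, T → U (letters move forward 1 place in the alphabet).
So the next element is (33, star, U).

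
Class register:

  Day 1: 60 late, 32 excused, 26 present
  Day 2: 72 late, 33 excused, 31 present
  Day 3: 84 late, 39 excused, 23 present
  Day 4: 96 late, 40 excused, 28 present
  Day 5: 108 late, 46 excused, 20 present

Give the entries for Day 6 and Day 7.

Late — +12 each step: 60, 72, 84, 96, 108 → 120 → 132.
Excused goes 32, 33, 39, 40, 46 → 47 → 53 (alternating steps +1, +6, +1, +6, …).
Present — alternating steps +5, −8, +5, −8, …: 26, 31, 23, 28, 20 → 25 → 17.
Putting the parts together: 120 late, 47 excused, 25 present and then 132 late, 53 excused, 17 present.

120 late, 47 excused, 25 present; 132 late, 53 excused, 17 present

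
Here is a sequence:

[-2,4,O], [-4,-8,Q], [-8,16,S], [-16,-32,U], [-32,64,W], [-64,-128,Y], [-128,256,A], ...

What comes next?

For the first component, ×2 each step: -2, -4, -8, -16, -32, -64, -128 → -256.
Second component: ×(-2) each step; 4, -8, 16, -32, 64, -128, 256 → -512.
Letter: letters move forward 2 places in the alphabet, wrapping Z→A, so O, Q, S, U, W, Y, A → C.
Putting it together: [-256,-512,C].

[-256,-512,C]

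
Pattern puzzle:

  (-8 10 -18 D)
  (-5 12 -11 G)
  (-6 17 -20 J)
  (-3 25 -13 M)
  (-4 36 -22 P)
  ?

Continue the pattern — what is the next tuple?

For the first slot, alternating steps +3, −1, +3, −1, …: -8, -5, -6, -3, -4 → -1.
Second slot: 10, 12, 17, 25, 36 → 50 (differences are 2, 5, 8, … (increasing by 3 each time)).
For the third slot, alternating steps +7, −9, +7, −9, …: -18, -11, -20, -13, -22 → -15.
Letter: letters move forward 3 places in the alphabet, so D, G, J, M, P → S.
So the next tuple is (-1 50 -15 S).

(-1 50 -15 S)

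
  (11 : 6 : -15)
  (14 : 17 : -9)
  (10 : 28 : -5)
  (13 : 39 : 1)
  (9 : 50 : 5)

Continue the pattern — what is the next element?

(12 : 61 : 11)

First part: alternating steps +3, −4, +3, −4, …, so 11, 14, 10, 13, 9 → 12.
Second part: 6, 17, 28, 39, 50 → 61 (+11 each step).
Third part: -15, -9, -5, 1, 5 → 11 (alternating steps +6, +4, +6, +4, …).
So the next element is (12 : 61 : 11).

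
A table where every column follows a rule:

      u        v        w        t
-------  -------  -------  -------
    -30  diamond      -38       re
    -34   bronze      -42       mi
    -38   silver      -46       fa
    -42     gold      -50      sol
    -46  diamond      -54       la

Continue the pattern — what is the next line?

Column u: −4 each step, so -30, -34, -38, -42, -46 → -50.
Column v goes diamond, bronze, silver, gold, diamond → bronze (repeats diamond → bronze → silver → gold).
Column w goes -38, -42, -46, -50, -54 → -58 (always 8 less than the column u).
Column t: runs through the solfège scale do→ti, so re, mi, fa, sol, la → ti.
So the next line is -50  bronze  -58  ti.

-50  bronze  -58  ti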